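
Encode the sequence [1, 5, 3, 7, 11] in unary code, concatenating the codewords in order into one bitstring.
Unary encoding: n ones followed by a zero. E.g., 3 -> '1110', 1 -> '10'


Encode each number as n ones followed by a terminating 0:
  1 -> 10 (2 bits)
  5 -> 111110 (6 bits)
  3 -> 1110 (4 bits)
  7 -> 11111110 (8 bits)
  11 -> 111111111110 (12 bits)
Total length = 2 + 6 + 4 + 8 + 12 = 32 bits.

Unary([1, 5, 3, 7, 11]) = 10111110111011111110111111111110 (32 bits)


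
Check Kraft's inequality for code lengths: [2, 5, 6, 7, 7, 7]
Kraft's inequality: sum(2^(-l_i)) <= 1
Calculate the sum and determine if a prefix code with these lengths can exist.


Sum = 2^(-2) + 2^(-5) + 2^(-6) + 2^(-7) + 2^(-7) + 2^(-7)
    = 0.25 + 0.03125 + 0.015625 + 0.0078125 + 0.0078125 + 0.0078125
    = 41/128 = 0.3203125
Since 0.3203125 <= 1, Kraft's inequality IS satisfied.
A prefix code with these lengths CAN exist.

Kraft sum = 0.3203125. Satisfied.


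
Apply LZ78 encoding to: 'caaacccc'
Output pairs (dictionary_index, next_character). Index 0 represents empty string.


LZ78 encoding steps:
Dictionary: {0: ''}
Step 1: w='' (idx 0), next='c' -> output (0, 'c'), add 'c' as idx 1
Step 2: w='' (idx 0), next='a' -> output (0, 'a'), add 'a' as idx 2
Step 3: w='a' (idx 2), next='a' -> output (2, 'a'), add 'aa' as idx 3
Step 4: w='c' (idx 1), next='c' -> output (1, 'c'), add 'cc' as idx 4
Step 5: w='cc' (idx 4), end of input -> output (4, '')


Encoded: [(0, 'c'), (0, 'a'), (2, 'a'), (1, 'c'), (4, '')]


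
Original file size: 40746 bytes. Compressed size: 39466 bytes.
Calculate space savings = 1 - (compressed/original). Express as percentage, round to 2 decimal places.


ratio = compressed/original = 39466/40746 = 0.968586
savings = 1 - ratio = 1 - 0.968586 = 0.031414
as a percentage: 0.031414 * 100 = 3.14%

Space savings = 1 - 39466/40746 = 3.14%


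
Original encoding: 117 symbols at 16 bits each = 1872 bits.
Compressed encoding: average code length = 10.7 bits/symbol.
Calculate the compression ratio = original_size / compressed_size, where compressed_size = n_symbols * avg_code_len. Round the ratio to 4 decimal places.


original_size = n_symbols * orig_bits = 117 * 16 = 1872 bits
compressed_size = n_symbols * avg_code_len = 117 * 10.7 = 1251.9 bits
ratio = original_size / compressed_size = 1872 / 1251.9 = 1.4953

Compression ratio = 1.4953


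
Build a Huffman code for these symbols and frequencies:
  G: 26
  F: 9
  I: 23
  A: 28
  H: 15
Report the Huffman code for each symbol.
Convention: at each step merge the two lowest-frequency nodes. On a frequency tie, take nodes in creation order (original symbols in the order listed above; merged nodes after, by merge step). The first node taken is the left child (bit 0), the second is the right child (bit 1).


Huffman tree construction:
Step 1: Merge F(9) + H(15) = 24
Step 2: Merge I(23) + (F+H)(24) = 47
Step 3: Merge G(26) + A(28) = 54
Step 4: Merge (I+(F+H))(47) + (G+A)(54) = 101
Read each symbol's code off the tree from the root (left child = 0, right child = 1).

Codes:
  G: 10 (length 2)
  F: 010 (length 3)
  I: 00 (length 2)
  A: 11 (length 2)
  H: 011 (length 3)
Average code length: 226/101 = 2.2376 bits/symbol


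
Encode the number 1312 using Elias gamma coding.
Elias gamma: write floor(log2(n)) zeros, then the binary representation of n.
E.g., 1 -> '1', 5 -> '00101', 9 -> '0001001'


num_bits = floor(log2(1312)) + 1 = 11
leading_zeros = num_bits - 1 = 10
binary(1312) = 10100100000

Elias gamma(1312) = '0000000000' + '10100100000' = 000000000010100100000 (21 bits)


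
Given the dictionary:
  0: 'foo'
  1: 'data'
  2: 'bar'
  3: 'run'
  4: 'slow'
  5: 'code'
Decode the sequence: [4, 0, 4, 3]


Look up each index in the dictionary:
  4 -> 'slow'
  0 -> 'foo'
  4 -> 'slow'
  3 -> 'run'

Decoded: "slow foo slow run"


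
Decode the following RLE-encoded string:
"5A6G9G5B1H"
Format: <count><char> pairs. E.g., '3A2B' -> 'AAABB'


Expanding each <count><char> pair:
  5A -> 'AAAAA'
  6G -> 'GGGGGG'
  9G -> 'GGGGGGGGG'
  5B -> 'BBBBB'
  1H -> 'H'

Decoded = AAAAAGGGGGGGGGGGGGGGBBBBBH


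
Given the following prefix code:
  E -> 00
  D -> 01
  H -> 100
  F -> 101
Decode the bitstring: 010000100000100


Decoding step by step:
Bits 01 -> D
Bits 00 -> E
Bits 00 -> E
Bits 100 -> H
Bits 00 -> E
Bits 01 -> D
Bits 00 -> E


Decoded message: DEEHEDE


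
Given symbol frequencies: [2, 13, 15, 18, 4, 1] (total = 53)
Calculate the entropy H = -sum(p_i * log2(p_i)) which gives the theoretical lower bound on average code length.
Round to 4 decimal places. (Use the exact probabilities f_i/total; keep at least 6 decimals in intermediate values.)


Per-symbol terms -p_i * log2(p_i) with p_i = f_i/53:
  p = 2/53 = 0.037736: log2(p) = -4.727920, -p*log2(p) = 0.178412
  p = 13/53 = 0.245283: log2(p) = -2.027481, -p*log2(p) = 0.497307
  p = 15/53 = 0.283019: log2(p) = -1.821030, -p*log2(p) = 0.515386
  p = 18/53 = 0.339623: log2(p) = -1.557995, -p*log2(p) = 0.529131
  p = 4/53 = 0.075472: log2(p) = -3.727920, -p*log2(p) = 0.281352
  p = 1/53 = 0.018868: log2(p) = -5.727920, -p*log2(p) = 0.108074
H = 0.178412 + 0.497307 + 0.515386 + 0.529131 + 0.281352 + 0.108074 = 2.109662

H = 2.1097 bits/symbol


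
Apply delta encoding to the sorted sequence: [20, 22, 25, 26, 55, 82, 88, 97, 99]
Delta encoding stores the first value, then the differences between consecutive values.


First value: 20
Deltas:
  22 - 20 = 2
  25 - 22 = 3
  26 - 25 = 1
  55 - 26 = 29
  82 - 55 = 27
  88 - 82 = 6
  97 - 88 = 9
  99 - 97 = 2


Delta encoded: [20, 2, 3, 1, 29, 27, 6, 9, 2]


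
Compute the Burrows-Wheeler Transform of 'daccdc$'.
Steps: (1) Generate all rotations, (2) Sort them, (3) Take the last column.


Rotations (sorted):
  0: $daccdc -> last char: c
  1: accdc$d -> last char: d
  2: c$daccd -> last char: d
  3: ccdc$da -> last char: a
  4: cdc$dac -> last char: c
  5: daccdc$ -> last char: $
  6: dc$dacc -> last char: c


BWT = cddac$c


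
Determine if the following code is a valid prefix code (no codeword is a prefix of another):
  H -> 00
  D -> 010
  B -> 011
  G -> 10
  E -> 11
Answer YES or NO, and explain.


Checking each pair (does one codeword prefix another?):
  H='00' vs D='010': no prefix
  H='00' vs B='011': no prefix
  H='00' vs G='10': no prefix
  H='00' vs E='11': no prefix
  D='010' vs H='00': no prefix
  D='010' vs B='011': no prefix
  D='010' vs G='10': no prefix
  D='010' vs E='11': no prefix
  B='011' vs H='00': no prefix
  B='011' vs D='010': no prefix
  B='011' vs G='10': no prefix
  B='011' vs E='11': no prefix
  G='10' vs H='00': no prefix
  G='10' vs D='010': no prefix
  G='10' vs B='011': no prefix
  G='10' vs E='11': no prefix
  E='11' vs H='00': no prefix
  E='11' vs D='010': no prefix
  E='11' vs B='011': no prefix
  E='11' vs G='10': no prefix
No violation found over all pairs.

YES -- this is a valid prefix code. No codeword is a prefix of any other codeword.


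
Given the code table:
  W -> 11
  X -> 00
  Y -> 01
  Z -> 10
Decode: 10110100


Decoding:
10 -> Z
11 -> W
01 -> Y
00 -> X


Result: ZWYX


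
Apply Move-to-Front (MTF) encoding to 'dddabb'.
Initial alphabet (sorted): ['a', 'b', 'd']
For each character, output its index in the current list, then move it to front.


MTF encoding:
'd': index 2 in ['a', 'b', 'd'] -> ['d', 'a', 'b']
'd': index 0 in ['d', 'a', 'b'] -> ['d', 'a', 'b']
'd': index 0 in ['d', 'a', 'b'] -> ['d', 'a', 'b']
'a': index 1 in ['d', 'a', 'b'] -> ['a', 'd', 'b']
'b': index 2 in ['a', 'd', 'b'] -> ['b', 'a', 'd']
'b': index 0 in ['b', 'a', 'd'] -> ['b', 'a', 'd']


Output: [2, 0, 0, 1, 2, 0]


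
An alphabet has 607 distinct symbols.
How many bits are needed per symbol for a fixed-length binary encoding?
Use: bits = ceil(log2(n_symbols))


log2(607) = 9.2456
Bracket: 2^9 = 512 < 607 <= 2^10 = 1024
So ceil(log2(607)) = 10

bits = ceil(log2(607)) = ceil(9.2456) = 10 bits


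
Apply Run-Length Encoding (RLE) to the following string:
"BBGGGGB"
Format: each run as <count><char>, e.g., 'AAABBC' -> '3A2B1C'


Scanning runs left to right:
  i=0: run of 'B' x 2 -> '2B'
  i=2: run of 'G' x 4 -> '4G'
  i=6: run of 'B' x 1 -> '1B'

RLE = 2B4G1B


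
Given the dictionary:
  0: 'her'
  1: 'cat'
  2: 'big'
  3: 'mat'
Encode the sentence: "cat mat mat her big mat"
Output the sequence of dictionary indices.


Look up each word in the dictionary:
  'cat' -> 1
  'mat' -> 3
  'mat' -> 3
  'her' -> 0
  'big' -> 2
  'mat' -> 3

Encoded: [1, 3, 3, 0, 2, 3]


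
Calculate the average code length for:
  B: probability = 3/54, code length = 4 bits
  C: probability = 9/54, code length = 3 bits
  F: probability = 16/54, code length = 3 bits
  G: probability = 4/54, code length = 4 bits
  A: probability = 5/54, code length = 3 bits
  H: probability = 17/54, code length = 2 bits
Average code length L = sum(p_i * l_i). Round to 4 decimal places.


Weighted contributions p_i * l_i:
  B: (3/54) * 4 = 12/54
  C: (9/54) * 3 = 27/54
  F: (16/54) * 3 = 48/54
  G: (4/54) * 4 = 16/54
  A: (5/54) * 3 = 15/54
  H: (17/54) * 2 = 34/54
Sum = (12 + 27 + 48 + 16 + 15 + 34)/54 = 152/54

L = 152/54 = 2.8148 bits/symbol


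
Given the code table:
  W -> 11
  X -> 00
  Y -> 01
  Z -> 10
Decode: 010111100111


Decoding:
01 -> Y
01 -> Y
11 -> W
10 -> Z
01 -> Y
11 -> W


Result: YYWZYW


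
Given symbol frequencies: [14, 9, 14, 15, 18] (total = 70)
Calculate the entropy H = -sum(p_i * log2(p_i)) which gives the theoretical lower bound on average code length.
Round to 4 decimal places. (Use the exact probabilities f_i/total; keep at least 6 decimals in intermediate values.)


Per-symbol terms -p_i * log2(p_i) with p_i = f_i/70:
  p = 14/70 = 0.200000: log2(p) = -2.321928, -p*log2(p) = 0.464386
  p = 9/70 = 0.128571: log2(p) = -2.959358, -p*log2(p) = 0.380489
  p = 14/70 = 0.200000: log2(p) = -2.321928, -p*log2(p) = 0.464386
  p = 15/70 = 0.214286: log2(p) = -2.222392, -p*log2(p) = 0.476227
  p = 18/70 = 0.257143: log2(p) = -1.959358, -p*log2(p) = 0.503835
H = 0.464386 + 0.380489 + 0.464386 + 0.476227 + 0.503835 = 2.289323

H = 2.2893 bits/symbol


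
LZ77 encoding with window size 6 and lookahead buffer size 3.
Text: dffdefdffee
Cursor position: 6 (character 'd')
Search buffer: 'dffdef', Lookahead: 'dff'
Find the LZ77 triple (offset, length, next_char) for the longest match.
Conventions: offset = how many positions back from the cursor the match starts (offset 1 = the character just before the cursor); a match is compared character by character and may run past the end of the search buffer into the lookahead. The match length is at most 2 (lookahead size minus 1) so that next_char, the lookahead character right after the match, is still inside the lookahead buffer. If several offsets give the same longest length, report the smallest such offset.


Try each offset into the search buffer:
  offset=1 (pos 5, char 'f'): match length 0
  offset=2 (pos 4, char 'e'): match length 0
  offset=3 (pos 3, char 'd'): match length 1
  offset=4 (pos 2, char 'f'): match length 0
  offset=5 (pos 1, char 'f'): match length 0
  offset=6 (pos 0, char 'd'): match length 2
Longest match has length 2 at offset 6.
next_char = character at position 6 + 2 = 8 -> 'f'

Best match: offset=6, length=2 (matching 'df' starting at position 0)
LZ77 triple: (6, 2, 'f')


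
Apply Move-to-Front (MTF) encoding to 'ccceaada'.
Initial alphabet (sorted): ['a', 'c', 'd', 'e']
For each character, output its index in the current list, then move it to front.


MTF encoding:
'c': index 1 in ['a', 'c', 'd', 'e'] -> ['c', 'a', 'd', 'e']
'c': index 0 in ['c', 'a', 'd', 'e'] -> ['c', 'a', 'd', 'e']
'c': index 0 in ['c', 'a', 'd', 'e'] -> ['c', 'a', 'd', 'e']
'e': index 3 in ['c', 'a', 'd', 'e'] -> ['e', 'c', 'a', 'd']
'a': index 2 in ['e', 'c', 'a', 'd'] -> ['a', 'e', 'c', 'd']
'a': index 0 in ['a', 'e', 'c', 'd'] -> ['a', 'e', 'c', 'd']
'd': index 3 in ['a', 'e', 'c', 'd'] -> ['d', 'a', 'e', 'c']
'a': index 1 in ['d', 'a', 'e', 'c'] -> ['a', 'd', 'e', 'c']


Output: [1, 0, 0, 3, 2, 0, 3, 1]


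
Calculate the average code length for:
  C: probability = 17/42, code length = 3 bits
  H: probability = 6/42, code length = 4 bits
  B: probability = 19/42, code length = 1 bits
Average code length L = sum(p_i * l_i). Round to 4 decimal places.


Weighted contributions p_i * l_i:
  C: (17/42) * 3 = 51/42
  H: (6/42) * 4 = 24/42
  B: (19/42) * 1 = 19/42
Sum = (51 + 24 + 19)/42 = 94/42

L = 94/42 = 2.2381 bits/symbol


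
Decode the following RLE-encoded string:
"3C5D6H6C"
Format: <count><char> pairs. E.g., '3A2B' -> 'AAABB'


Expanding each <count><char> pair:
  3C -> 'CCC'
  5D -> 'DDDDD'
  6H -> 'HHHHHH'
  6C -> 'CCCCCC'

Decoded = CCCDDDDDHHHHHHCCCCCC


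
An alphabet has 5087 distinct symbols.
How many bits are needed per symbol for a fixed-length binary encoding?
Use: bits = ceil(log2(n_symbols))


log2(5087) = 12.3126
Bracket: 2^12 = 4096 < 5087 <= 2^13 = 8192
So ceil(log2(5087)) = 13

bits = ceil(log2(5087)) = ceil(12.3126) = 13 bits


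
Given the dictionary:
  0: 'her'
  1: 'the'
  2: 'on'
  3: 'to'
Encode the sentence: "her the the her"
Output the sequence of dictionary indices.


Look up each word in the dictionary:
  'her' -> 0
  'the' -> 1
  'the' -> 1
  'her' -> 0

Encoded: [0, 1, 1, 0]


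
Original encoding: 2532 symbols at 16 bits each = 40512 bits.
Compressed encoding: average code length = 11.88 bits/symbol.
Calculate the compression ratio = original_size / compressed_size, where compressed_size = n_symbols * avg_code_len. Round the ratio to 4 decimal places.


original_size = n_symbols * orig_bits = 2532 * 16 = 40512 bits
compressed_size = n_symbols * avg_code_len = 2532 * 11.88 = 30080.16 bits
ratio = original_size / compressed_size = 40512 / 30080.16 = 1.3468

Compression ratio = 1.3468


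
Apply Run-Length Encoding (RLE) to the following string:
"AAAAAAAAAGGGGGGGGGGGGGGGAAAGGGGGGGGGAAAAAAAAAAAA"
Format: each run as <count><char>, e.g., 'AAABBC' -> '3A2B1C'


Scanning runs left to right:
  i=0: run of 'A' x 9 -> '9A'
  i=9: run of 'G' x 15 -> '15G'
  i=24: run of 'A' x 3 -> '3A'
  i=27: run of 'G' x 9 -> '9G'
  i=36: run of 'A' x 12 -> '12A'

RLE = 9A15G3A9G12A


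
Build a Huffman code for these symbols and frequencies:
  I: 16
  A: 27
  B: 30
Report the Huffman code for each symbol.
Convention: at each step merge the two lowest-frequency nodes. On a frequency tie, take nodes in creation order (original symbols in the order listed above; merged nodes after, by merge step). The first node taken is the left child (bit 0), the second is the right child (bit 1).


Huffman tree construction:
Step 1: Merge I(16) + A(27) = 43
Step 2: Merge B(30) + (I+A)(43) = 73
Read each symbol's code off the tree from the root (left child = 0, right child = 1).

Codes:
  I: 10 (length 2)
  A: 11 (length 2)
  B: 0 (length 1)
Average code length: 116/73 = 1.5890 bits/symbol


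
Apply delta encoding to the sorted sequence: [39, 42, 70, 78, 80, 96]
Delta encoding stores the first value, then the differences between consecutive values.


First value: 39
Deltas:
  42 - 39 = 3
  70 - 42 = 28
  78 - 70 = 8
  80 - 78 = 2
  96 - 80 = 16


Delta encoded: [39, 3, 28, 8, 2, 16]


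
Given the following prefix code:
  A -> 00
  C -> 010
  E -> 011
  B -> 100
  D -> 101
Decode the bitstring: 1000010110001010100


Decoding step by step:
Bits 100 -> B
Bits 00 -> A
Bits 101 -> D
Bits 100 -> B
Bits 010 -> C
Bits 101 -> D
Bits 00 -> A


Decoded message: BADBCDA


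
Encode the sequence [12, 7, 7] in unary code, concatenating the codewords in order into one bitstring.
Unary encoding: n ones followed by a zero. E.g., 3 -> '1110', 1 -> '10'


Encode each number as n ones followed by a terminating 0:
  12 -> 1111111111110 (13 bits)
  7 -> 11111110 (8 bits)
  7 -> 11111110 (8 bits)
Total length = 13 + 8 + 8 = 29 bits.

Unary([12, 7, 7]) = 11111111111101111111011111110 (29 bits)


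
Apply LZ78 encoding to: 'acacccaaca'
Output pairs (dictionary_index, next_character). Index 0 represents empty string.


LZ78 encoding steps:
Dictionary: {0: ''}
Step 1: w='' (idx 0), next='a' -> output (0, 'a'), add 'a' as idx 1
Step 2: w='' (idx 0), next='c' -> output (0, 'c'), add 'c' as idx 2
Step 3: w='a' (idx 1), next='c' -> output (1, 'c'), add 'ac' as idx 3
Step 4: w='c' (idx 2), next='c' -> output (2, 'c'), add 'cc' as idx 4
Step 5: w='a' (idx 1), next='a' -> output (1, 'a'), add 'aa' as idx 5
Step 6: w='c' (idx 2), next='a' -> output (2, 'a'), add 'ca' as idx 6


Encoded: [(0, 'a'), (0, 'c'), (1, 'c'), (2, 'c'), (1, 'a'), (2, 'a')]


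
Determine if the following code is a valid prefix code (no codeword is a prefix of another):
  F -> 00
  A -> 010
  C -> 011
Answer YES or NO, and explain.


Checking each pair (does one codeword prefix another?):
  F='00' vs A='010': no prefix
  F='00' vs C='011': no prefix
  A='010' vs F='00': no prefix
  A='010' vs C='011': no prefix
  C='011' vs F='00': no prefix
  C='011' vs A='010': no prefix
No violation found over all pairs.

YES -- this is a valid prefix code. No codeword is a prefix of any other codeword.


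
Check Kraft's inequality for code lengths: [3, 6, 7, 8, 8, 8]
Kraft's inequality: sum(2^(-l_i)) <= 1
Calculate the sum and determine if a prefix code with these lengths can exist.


Sum = 2^(-3) + 2^(-6) + 2^(-7) + 2^(-8) + 2^(-8) + 2^(-8)
    = 0.125 + 0.015625 + 0.0078125 + 0.00390625 + 0.00390625 + 0.00390625
    = 41/256 = 0.16015625
Since 0.16015625 <= 1, Kraft's inequality IS satisfied.
A prefix code with these lengths CAN exist.

Kraft sum = 0.16015625. Satisfied.


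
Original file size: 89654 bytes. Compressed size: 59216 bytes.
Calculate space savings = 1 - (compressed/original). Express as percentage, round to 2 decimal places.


ratio = compressed/original = 59216/89654 = 0.660495
savings = 1 - ratio = 1 - 0.660495 = 0.339505
as a percentage: 0.339505 * 100 = 33.95%

Space savings = 1 - 59216/89654 = 33.95%


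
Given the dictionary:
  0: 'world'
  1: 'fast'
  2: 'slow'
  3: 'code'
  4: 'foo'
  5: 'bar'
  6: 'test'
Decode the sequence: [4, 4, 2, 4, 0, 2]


Look up each index in the dictionary:
  4 -> 'foo'
  4 -> 'foo'
  2 -> 'slow'
  4 -> 'foo'
  0 -> 'world'
  2 -> 'slow'

Decoded: "foo foo slow foo world slow"


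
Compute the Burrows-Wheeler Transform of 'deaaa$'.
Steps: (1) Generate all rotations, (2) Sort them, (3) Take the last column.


Rotations (sorted):
  0: $deaaa -> last char: a
  1: a$deaa -> last char: a
  2: aa$dea -> last char: a
  3: aaa$de -> last char: e
  4: deaaa$ -> last char: $
  5: eaaa$d -> last char: d


BWT = aaae$d


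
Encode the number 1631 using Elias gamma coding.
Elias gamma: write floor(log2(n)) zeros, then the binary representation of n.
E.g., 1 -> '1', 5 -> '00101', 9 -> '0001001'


num_bits = floor(log2(1631)) + 1 = 11
leading_zeros = num_bits - 1 = 10
binary(1631) = 11001011111

Elias gamma(1631) = '0000000000' + '11001011111' = 000000000011001011111 (21 bits)


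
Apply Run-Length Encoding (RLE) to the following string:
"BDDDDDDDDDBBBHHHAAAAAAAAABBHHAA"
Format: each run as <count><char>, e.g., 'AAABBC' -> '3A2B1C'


Scanning runs left to right:
  i=0: run of 'B' x 1 -> '1B'
  i=1: run of 'D' x 9 -> '9D'
  i=10: run of 'B' x 3 -> '3B'
  i=13: run of 'H' x 3 -> '3H'
  i=16: run of 'A' x 9 -> '9A'
  i=25: run of 'B' x 2 -> '2B'
  i=27: run of 'H' x 2 -> '2H'
  i=29: run of 'A' x 2 -> '2A'

RLE = 1B9D3B3H9A2B2H2A


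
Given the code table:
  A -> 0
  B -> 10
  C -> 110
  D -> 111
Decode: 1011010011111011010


Decoding:
10 -> B
110 -> C
10 -> B
0 -> A
111 -> D
110 -> C
110 -> C
10 -> B


Result: BCBADCCB


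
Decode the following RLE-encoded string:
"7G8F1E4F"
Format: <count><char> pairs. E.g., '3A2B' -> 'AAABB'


Expanding each <count><char> pair:
  7G -> 'GGGGGGG'
  8F -> 'FFFFFFFF'
  1E -> 'E'
  4F -> 'FFFF'

Decoded = GGGGGGGFFFFFFFFEFFFF


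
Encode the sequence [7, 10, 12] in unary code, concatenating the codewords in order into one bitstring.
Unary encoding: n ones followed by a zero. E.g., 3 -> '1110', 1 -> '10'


Encode each number as n ones followed by a terminating 0:
  7 -> 11111110 (8 bits)
  10 -> 11111111110 (11 bits)
  12 -> 1111111111110 (13 bits)
Total length = 8 + 11 + 13 = 32 bits.

Unary([7, 10, 12]) = 11111110111111111101111111111110 (32 bits)


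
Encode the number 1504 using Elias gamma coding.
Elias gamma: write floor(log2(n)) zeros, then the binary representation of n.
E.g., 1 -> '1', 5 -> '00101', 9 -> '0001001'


num_bits = floor(log2(1504)) + 1 = 11
leading_zeros = num_bits - 1 = 10
binary(1504) = 10111100000

Elias gamma(1504) = '0000000000' + '10111100000' = 000000000010111100000 (21 bits)


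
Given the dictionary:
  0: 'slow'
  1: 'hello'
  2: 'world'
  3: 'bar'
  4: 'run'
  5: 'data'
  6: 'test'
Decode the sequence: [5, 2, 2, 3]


Look up each index in the dictionary:
  5 -> 'data'
  2 -> 'world'
  2 -> 'world'
  3 -> 'bar'

Decoded: "data world world bar"


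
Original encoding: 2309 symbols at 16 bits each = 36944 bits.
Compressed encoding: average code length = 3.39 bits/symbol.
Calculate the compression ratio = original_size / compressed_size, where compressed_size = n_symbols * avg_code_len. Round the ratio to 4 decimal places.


original_size = n_symbols * orig_bits = 2309 * 16 = 36944 bits
compressed_size = n_symbols * avg_code_len = 2309 * 3.39 = 7827.51 bits
ratio = original_size / compressed_size = 36944 / 7827.51 = 4.7198

Compression ratio = 4.7198


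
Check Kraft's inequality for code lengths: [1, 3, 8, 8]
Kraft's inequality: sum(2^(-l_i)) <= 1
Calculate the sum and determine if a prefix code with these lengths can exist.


Sum = 2^(-1) + 2^(-3) + 2^(-8) + 2^(-8)
    = 0.5 + 0.125 + 0.00390625 + 0.00390625
    = 162/256 = 0.6328125
Since 0.6328125 <= 1, Kraft's inequality IS satisfied.
A prefix code with these lengths CAN exist.

Kraft sum = 0.6328125. Satisfied.


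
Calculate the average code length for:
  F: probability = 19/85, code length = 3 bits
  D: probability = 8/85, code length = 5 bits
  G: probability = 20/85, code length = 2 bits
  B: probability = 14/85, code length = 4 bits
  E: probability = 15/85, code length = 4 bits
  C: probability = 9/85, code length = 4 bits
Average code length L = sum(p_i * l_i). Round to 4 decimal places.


Weighted contributions p_i * l_i:
  F: (19/85) * 3 = 57/85
  D: (8/85) * 5 = 40/85
  G: (20/85) * 2 = 40/85
  B: (14/85) * 4 = 56/85
  E: (15/85) * 4 = 60/85
  C: (9/85) * 4 = 36/85
Sum = (57 + 40 + 40 + 56 + 60 + 36)/85 = 289/85

L = 289/85 = 3.4000 bits/symbol


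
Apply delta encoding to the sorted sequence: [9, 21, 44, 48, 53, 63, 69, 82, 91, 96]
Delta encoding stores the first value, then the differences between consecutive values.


First value: 9
Deltas:
  21 - 9 = 12
  44 - 21 = 23
  48 - 44 = 4
  53 - 48 = 5
  63 - 53 = 10
  69 - 63 = 6
  82 - 69 = 13
  91 - 82 = 9
  96 - 91 = 5


Delta encoded: [9, 12, 23, 4, 5, 10, 6, 13, 9, 5]


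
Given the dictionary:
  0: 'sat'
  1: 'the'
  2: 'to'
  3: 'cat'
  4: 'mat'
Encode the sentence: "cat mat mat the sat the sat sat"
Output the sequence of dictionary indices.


Look up each word in the dictionary:
  'cat' -> 3
  'mat' -> 4
  'mat' -> 4
  'the' -> 1
  'sat' -> 0
  'the' -> 1
  'sat' -> 0
  'sat' -> 0

Encoded: [3, 4, 4, 1, 0, 1, 0, 0]


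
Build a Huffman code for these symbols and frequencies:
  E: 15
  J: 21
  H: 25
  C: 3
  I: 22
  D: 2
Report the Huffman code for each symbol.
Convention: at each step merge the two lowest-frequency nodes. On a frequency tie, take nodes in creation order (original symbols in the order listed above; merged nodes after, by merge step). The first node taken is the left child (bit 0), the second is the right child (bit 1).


Huffman tree construction:
Step 1: Merge D(2) + C(3) = 5
Step 2: Merge (D+C)(5) + E(15) = 20
Step 3: Merge ((D+C)+E)(20) + J(21) = 41
Step 4: Merge I(22) + H(25) = 47
Step 5: Merge (((D+C)+E)+J)(41) + (I+H)(47) = 88
Read each symbol's code off the tree from the root (left child = 0, right child = 1).

Codes:
  E: 001 (length 3)
  J: 01 (length 2)
  H: 11 (length 2)
  C: 0001 (length 4)
  I: 10 (length 2)
  D: 0000 (length 4)
Average code length: 201/88 = 2.2841 bits/symbol


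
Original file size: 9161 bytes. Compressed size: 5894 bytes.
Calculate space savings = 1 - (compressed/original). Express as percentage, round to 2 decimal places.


ratio = compressed/original = 5894/9161 = 0.64338
savings = 1 - ratio = 1 - 0.64338 = 0.35662
as a percentage: 0.35662 * 100 = 35.66%

Space savings = 1 - 5894/9161 = 35.66%


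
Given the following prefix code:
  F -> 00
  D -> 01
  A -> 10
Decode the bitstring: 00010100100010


Decoding step by step:
Bits 00 -> F
Bits 01 -> D
Bits 01 -> D
Bits 00 -> F
Bits 10 -> A
Bits 00 -> F
Bits 10 -> A


Decoded message: FDDFAFA


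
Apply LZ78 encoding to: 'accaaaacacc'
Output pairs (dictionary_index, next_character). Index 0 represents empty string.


LZ78 encoding steps:
Dictionary: {0: ''}
Step 1: w='' (idx 0), next='a' -> output (0, 'a'), add 'a' as idx 1
Step 2: w='' (idx 0), next='c' -> output (0, 'c'), add 'c' as idx 2
Step 3: w='c' (idx 2), next='a' -> output (2, 'a'), add 'ca' as idx 3
Step 4: w='a' (idx 1), next='a' -> output (1, 'a'), add 'aa' as idx 4
Step 5: w='a' (idx 1), next='c' -> output (1, 'c'), add 'ac' as idx 5
Step 6: w='ac' (idx 5), next='c' -> output (5, 'c'), add 'acc' as idx 6


Encoded: [(0, 'a'), (0, 'c'), (2, 'a'), (1, 'a'), (1, 'c'), (5, 'c')]


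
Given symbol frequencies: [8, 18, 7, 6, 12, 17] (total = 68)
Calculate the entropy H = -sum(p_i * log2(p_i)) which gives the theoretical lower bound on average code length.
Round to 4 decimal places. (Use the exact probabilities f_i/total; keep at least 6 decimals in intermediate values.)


Per-symbol terms -p_i * log2(p_i) with p_i = f_i/68:
  p = 8/68 = 0.117647: log2(p) = -3.087463, -p*log2(p) = 0.363231
  p = 18/68 = 0.264706: log2(p) = -1.917538, -p*log2(p) = 0.507584
  p = 7/68 = 0.102941: log2(p) = -3.280108, -p*log2(p) = 0.337658
  p = 6/68 = 0.088235: log2(p) = -3.502500, -p*log2(p) = 0.309044
  p = 12/68 = 0.176471: log2(p) = -2.502500, -p*log2(p) = 0.441618
  p = 17/68 = 0.250000: log2(p) = -2.000000, -p*log2(p) = 0.500000
H = 0.363231 + 0.507584 + 0.337658 + 0.309044 + 0.441618 + 0.500000 = 2.459135

H = 2.4591 bits/symbol


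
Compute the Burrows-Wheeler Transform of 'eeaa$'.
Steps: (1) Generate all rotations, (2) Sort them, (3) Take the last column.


Rotations (sorted):
  0: $eeaa -> last char: a
  1: a$eea -> last char: a
  2: aa$ee -> last char: e
  3: eaa$e -> last char: e
  4: eeaa$ -> last char: $


BWT = aaee$


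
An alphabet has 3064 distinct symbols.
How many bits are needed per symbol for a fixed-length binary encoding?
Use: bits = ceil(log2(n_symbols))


log2(3064) = 11.5812
Bracket: 2^11 = 2048 < 3064 <= 2^12 = 4096
So ceil(log2(3064)) = 12

bits = ceil(log2(3064)) = ceil(11.5812) = 12 bits


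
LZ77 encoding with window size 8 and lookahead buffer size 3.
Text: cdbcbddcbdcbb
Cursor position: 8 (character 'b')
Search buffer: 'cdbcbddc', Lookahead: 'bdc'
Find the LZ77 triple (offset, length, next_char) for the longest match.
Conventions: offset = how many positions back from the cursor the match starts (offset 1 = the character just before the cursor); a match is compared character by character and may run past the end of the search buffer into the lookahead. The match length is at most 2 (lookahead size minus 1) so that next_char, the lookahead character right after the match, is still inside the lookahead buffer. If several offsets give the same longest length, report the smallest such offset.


Try each offset into the search buffer:
  offset=1 (pos 7, char 'c'): match length 0
  offset=2 (pos 6, char 'd'): match length 0
  offset=3 (pos 5, char 'd'): match length 0
  offset=4 (pos 4, char 'b'): match length 2
  offset=5 (pos 3, char 'c'): match length 0
  offset=6 (pos 2, char 'b'): match length 1
  offset=7 (pos 1, char 'd'): match length 0
  offset=8 (pos 0, char 'c'): match length 0
Longest match has length 2 at offset 4.
next_char = character at position 8 + 2 = 10 -> 'c'

Best match: offset=4, length=2 (matching 'bd' starting at position 4)
LZ77 triple: (4, 2, 'c')


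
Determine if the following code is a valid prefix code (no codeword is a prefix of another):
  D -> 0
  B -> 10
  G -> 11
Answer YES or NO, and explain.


Checking each pair (does one codeword prefix another?):
  D='0' vs B='10': no prefix
  D='0' vs G='11': no prefix
  B='10' vs D='0': no prefix
  B='10' vs G='11': no prefix
  G='11' vs D='0': no prefix
  G='11' vs B='10': no prefix
No violation found over all pairs.

YES -- this is a valid prefix code. No codeword is a prefix of any other codeword.


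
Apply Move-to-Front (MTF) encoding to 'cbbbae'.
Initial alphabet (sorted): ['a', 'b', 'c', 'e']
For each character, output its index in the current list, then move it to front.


MTF encoding:
'c': index 2 in ['a', 'b', 'c', 'e'] -> ['c', 'a', 'b', 'e']
'b': index 2 in ['c', 'a', 'b', 'e'] -> ['b', 'c', 'a', 'e']
'b': index 0 in ['b', 'c', 'a', 'e'] -> ['b', 'c', 'a', 'e']
'b': index 0 in ['b', 'c', 'a', 'e'] -> ['b', 'c', 'a', 'e']
'a': index 2 in ['b', 'c', 'a', 'e'] -> ['a', 'b', 'c', 'e']
'e': index 3 in ['a', 'b', 'c', 'e'] -> ['e', 'a', 'b', 'c']


Output: [2, 2, 0, 0, 2, 3]


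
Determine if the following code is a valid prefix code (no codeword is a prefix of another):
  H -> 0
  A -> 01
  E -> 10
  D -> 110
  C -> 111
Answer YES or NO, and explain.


Checking each pair (does one codeword prefix another?):
  H='0' vs A='01': prefix -- VIOLATION

NO -- this is NOT a valid prefix code. H (0) is a prefix of A (01).


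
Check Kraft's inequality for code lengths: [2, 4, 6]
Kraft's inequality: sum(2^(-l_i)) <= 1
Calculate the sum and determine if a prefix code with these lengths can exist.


Sum = 2^(-2) + 2^(-4) + 2^(-6)
    = 0.25 + 0.0625 + 0.015625
    = 21/64 = 0.328125
Since 0.328125 <= 1, Kraft's inequality IS satisfied.
A prefix code with these lengths CAN exist.

Kraft sum = 0.328125. Satisfied.


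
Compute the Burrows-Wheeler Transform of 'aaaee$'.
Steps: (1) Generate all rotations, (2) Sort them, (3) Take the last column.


Rotations (sorted):
  0: $aaaee -> last char: e
  1: aaaee$ -> last char: $
  2: aaee$a -> last char: a
  3: aee$aa -> last char: a
  4: e$aaae -> last char: e
  5: ee$aaa -> last char: a


BWT = e$aaea


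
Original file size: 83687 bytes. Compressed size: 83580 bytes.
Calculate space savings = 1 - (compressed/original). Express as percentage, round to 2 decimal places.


ratio = compressed/original = 83580/83687 = 0.998721
savings = 1 - ratio = 1 - 0.998721 = 0.001279
as a percentage: 0.001279 * 100 = 0.13%

Space savings = 1 - 83580/83687 = 0.13%


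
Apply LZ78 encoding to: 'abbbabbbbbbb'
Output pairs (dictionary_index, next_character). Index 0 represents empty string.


LZ78 encoding steps:
Dictionary: {0: ''}
Step 1: w='' (idx 0), next='a' -> output (0, 'a'), add 'a' as idx 1
Step 2: w='' (idx 0), next='b' -> output (0, 'b'), add 'b' as idx 2
Step 3: w='b' (idx 2), next='b' -> output (2, 'b'), add 'bb' as idx 3
Step 4: w='a' (idx 1), next='b' -> output (1, 'b'), add 'ab' as idx 4
Step 5: w='bb' (idx 3), next='b' -> output (3, 'b'), add 'bbb' as idx 5
Step 6: w='bbb' (idx 5), end of input -> output (5, '')


Encoded: [(0, 'a'), (0, 'b'), (2, 'b'), (1, 'b'), (3, 'b'), (5, '')]


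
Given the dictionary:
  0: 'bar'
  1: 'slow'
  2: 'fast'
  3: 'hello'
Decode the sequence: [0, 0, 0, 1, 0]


Look up each index in the dictionary:
  0 -> 'bar'
  0 -> 'bar'
  0 -> 'bar'
  1 -> 'slow'
  0 -> 'bar'

Decoded: "bar bar bar slow bar"


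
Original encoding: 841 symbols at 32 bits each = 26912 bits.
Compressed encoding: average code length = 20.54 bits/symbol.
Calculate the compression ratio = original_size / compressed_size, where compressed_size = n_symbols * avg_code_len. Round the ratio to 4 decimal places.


original_size = n_symbols * orig_bits = 841 * 32 = 26912 bits
compressed_size = n_symbols * avg_code_len = 841 * 20.54 = 17274.14 bits
ratio = original_size / compressed_size = 26912 / 17274.14 = 1.5579

Compression ratio = 1.5579


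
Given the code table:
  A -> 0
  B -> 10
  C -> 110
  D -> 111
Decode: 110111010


Decoding:
110 -> C
111 -> D
0 -> A
10 -> B


Result: CDAB


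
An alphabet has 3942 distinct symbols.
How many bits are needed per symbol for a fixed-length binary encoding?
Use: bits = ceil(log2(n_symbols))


log2(3942) = 11.9447
Bracket: 2^11 = 2048 < 3942 <= 2^12 = 4096
So ceil(log2(3942)) = 12

bits = ceil(log2(3942)) = ceil(11.9447) = 12 bits


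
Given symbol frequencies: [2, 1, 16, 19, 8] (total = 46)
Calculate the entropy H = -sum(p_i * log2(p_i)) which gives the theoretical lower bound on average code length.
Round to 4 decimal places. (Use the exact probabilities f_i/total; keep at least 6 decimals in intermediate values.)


Per-symbol terms -p_i * log2(p_i) with p_i = f_i/46:
  p = 2/46 = 0.043478: log2(p) = -4.523562, -p*log2(p) = 0.196677
  p = 1/46 = 0.021739: log2(p) = -5.523562, -p*log2(p) = 0.120077
  p = 16/46 = 0.347826: log2(p) = -1.523562, -p*log2(p) = 0.529935
  p = 19/46 = 0.413043: log2(p) = -1.275634, -p*log2(p) = 0.526892
  p = 8/46 = 0.173913: log2(p) = -2.523562, -p*log2(p) = 0.438880
H = 0.196677 + 0.120077 + 0.529935 + 0.526892 + 0.438880 = 1.812461

H = 1.8125 bits/symbol


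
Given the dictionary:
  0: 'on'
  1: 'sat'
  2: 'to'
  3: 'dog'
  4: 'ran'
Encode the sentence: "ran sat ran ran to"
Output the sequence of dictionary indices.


Look up each word in the dictionary:
  'ran' -> 4
  'sat' -> 1
  'ran' -> 4
  'ran' -> 4
  'to' -> 2

Encoded: [4, 1, 4, 4, 2]


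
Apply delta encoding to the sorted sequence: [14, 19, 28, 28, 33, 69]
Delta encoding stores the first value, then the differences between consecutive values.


First value: 14
Deltas:
  19 - 14 = 5
  28 - 19 = 9
  28 - 28 = 0
  33 - 28 = 5
  69 - 33 = 36


Delta encoded: [14, 5, 9, 0, 5, 36]


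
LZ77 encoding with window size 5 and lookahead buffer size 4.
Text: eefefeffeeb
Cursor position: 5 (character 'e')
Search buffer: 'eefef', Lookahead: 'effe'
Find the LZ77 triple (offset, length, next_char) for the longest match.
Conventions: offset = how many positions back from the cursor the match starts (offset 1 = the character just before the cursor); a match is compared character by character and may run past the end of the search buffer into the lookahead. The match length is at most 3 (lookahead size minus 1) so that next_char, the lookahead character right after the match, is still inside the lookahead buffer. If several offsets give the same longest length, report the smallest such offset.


Try each offset into the search buffer:
  offset=1 (pos 4, char 'f'): match length 0
  offset=2 (pos 3, char 'e'): match length 2
  offset=3 (pos 2, char 'f'): match length 0
  offset=4 (pos 1, char 'e'): match length 2
  offset=5 (pos 0, char 'e'): match length 1
Longest match has length 2, found at offsets 2, 4; take the smallest, offset 2.
next_char = character at position 5 + 2 = 7 -> 'f'

Best match: offset=2, length=2 (matching 'ef' starting at position 3)
LZ77 triple: (2, 2, 'f')


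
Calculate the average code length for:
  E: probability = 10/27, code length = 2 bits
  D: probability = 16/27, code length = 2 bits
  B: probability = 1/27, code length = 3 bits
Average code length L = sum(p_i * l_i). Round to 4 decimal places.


Weighted contributions p_i * l_i:
  E: (10/27) * 2 = 20/27
  D: (16/27) * 2 = 32/27
  B: (1/27) * 3 = 3/27
Sum = (20 + 32 + 3)/27 = 55/27

L = 55/27 = 2.0370 bits/symbol


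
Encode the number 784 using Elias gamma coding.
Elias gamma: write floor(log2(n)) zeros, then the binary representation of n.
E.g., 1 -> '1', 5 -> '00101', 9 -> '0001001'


num_bits = floor(log2(784)) + 1 = 10
leading_zeros = num_bits - 1 = 9
binary(784) = 1100010000

Elias gamma(784) = '000000000' + '1100010000' = 0000000001100010000 (19 bits)


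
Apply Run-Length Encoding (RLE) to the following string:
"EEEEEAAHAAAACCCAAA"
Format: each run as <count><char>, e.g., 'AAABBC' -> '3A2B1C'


Scanning runs left to right:
  i=0: run of 'E' x 5 -> '5E'
  i=5: run of 'A' x 2 -> '2A'
  i=7: run of 'H' x 1 -> '1H'
  i=8: run of 'A' x 4 -> '4A'
  i=12: run of 'C' x 3 -> '3C'
  i=15: run of 'A' x 3 -> '3A'

RLE = 5E2A1H4A3C3A


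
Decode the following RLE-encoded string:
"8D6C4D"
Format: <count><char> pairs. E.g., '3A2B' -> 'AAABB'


Expanding each <count><char> pair:
  8D -> 'DDDDDDDD'
  6C -> 'CCCCCC'
  4D -> 'DDDD'

Decoded = DDDDDDDDCCCCCCDDDD


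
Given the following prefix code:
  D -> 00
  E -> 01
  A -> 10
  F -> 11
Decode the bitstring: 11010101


Decoding step by step:
Bits 11 -> F
Bits 01 -> E
Bits 01 -> E
Bits 01 -> E


Decoded message: FEEE


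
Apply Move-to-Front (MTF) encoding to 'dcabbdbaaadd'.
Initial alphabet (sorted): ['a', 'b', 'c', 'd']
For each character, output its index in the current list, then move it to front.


MTF encoding:
'd': index 3 in ['a', 'b', 'c', 'd'] -> ['d', 'a', 'b', 'c']
'c': index 3 in ['d', 'a', 'b', 'c'] -> ['c', 'd', 'a', 'b']
'a': index 2 in ['c', 'd', 'a', 'b'] -> ['a', 'c', 'd', 'b']
'b': index 3 in ['a', 'c', 'd', 'b'] -> ['b', 'a', 'c', 'd']
'b': index 0 in ['b', 'a', 'c', 'd'] -> ['b', 'a', 'c', 'd']
'd': index 3 in ['b', 'a', 'c', 'd'] -> ['d', 'b', 'a', 'c']
'b': index 1 in ['d', 'b', 'a', 'c'] -> ['b', 'd', 'a', 'c']
'a': index 2 in ['b', 'd', 'a', 'c'] -> ['a', 'b', 'd', 'c']
'a': index 0 in ['a', 'b', 'd', 'c'] -> ['a', 'b', 'd', 'c']
'a': index 0 in ['a', 'b', 'd', 'c'] -> ['a', 'b', 'd', 'c']
'd': index 2 in ['a', 'b', 'd', 'c'] -> ['d', 'a', 'b', 'c']
'd': index 0 in ['d', 'a', 'b', 'c'] -> ['d', 'a', 'b', 'c']


Output: [3, 3, 2, 3, 0, 3, 1, 2, 0, 0, 2, 0]


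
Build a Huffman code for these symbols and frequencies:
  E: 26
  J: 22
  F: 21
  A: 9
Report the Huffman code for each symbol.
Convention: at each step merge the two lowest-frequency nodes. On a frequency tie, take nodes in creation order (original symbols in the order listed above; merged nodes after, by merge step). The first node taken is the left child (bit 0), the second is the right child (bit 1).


Huffman tree construction:
Step 1: Merge A(9) + F(21) = 30
Step 2: Merge J(22) + E(26) = 48
Step 3: Merge (A+F)(30) + (J+E)(48) = 78
Read each symbol's code off the tree from the root (left child = 0, right child = 1).

Codes:
  E: 11 (length 2)
  J: 10 (length 2)
  F: 01 (length 2)
  A: 00 (length 2)
Average code length: 156/78 = 2.0000 bits/symbol


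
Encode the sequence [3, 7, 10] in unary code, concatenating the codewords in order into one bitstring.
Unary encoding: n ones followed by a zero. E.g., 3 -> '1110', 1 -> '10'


Encode each number as n ones followed by a terminating 0:
  3 -> 1110 (4 bits)
  7 -> 11111110 (8 bits)
  10 -> 11111111110 (11 bits)
Total length = 4 + 8 + 11 = 23 bits.

Unary([3, 7, 10]) = 11101111111011111111110 (23 bits)


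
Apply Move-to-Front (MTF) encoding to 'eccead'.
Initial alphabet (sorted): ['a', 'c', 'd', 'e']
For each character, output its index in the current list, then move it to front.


MTF encoding:
'e': index 3 in ['a', 'c', 'd', 'e'] -> ['e', 'a', 'c', 'd']
'c': index 2 in ['e', 'a', 'c', 'd'] -> ['c', 'e', 'a', 'd']
'c': index 0 in ['c', 'e', 'a', 'd'] -> ['c', 'e', 'a', 'd']
'e': index 1 in ['c', 'e', 'a', 'd'] -> ['e', 'c', 'a', 'd']
'a': index 2 in ['e', 'c', 'a', 'd'] -> ['a', 'e', 'c', 'd']
'd': index 3 in ['a', 'e', 'c', 'd'] -> ['d', 'a', 'e', 'c']


Output: [3, 2, 0, 1, 2, 3]


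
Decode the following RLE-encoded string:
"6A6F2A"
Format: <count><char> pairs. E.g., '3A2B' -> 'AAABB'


Expanding each <count><char> pair:
  6A -> 'AAAAAA'
  6F -> 'FFFFFF'
  2A -> 'AA'

Decoded = AAAAAAFFFFFFAA


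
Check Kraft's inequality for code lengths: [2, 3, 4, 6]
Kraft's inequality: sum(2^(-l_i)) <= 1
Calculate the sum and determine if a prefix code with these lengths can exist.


Sum = 2^(-2) + 2^(-3) + 2^(-4) + 2^(-6)
    = 0.25 + 0.125 + 0.0625 + 0.015625
    = 29/64 = 0.453125
Since 0.453125 <= 1, Kraft's inequality IS satisfied.
A prefix code with these lengths CAN exist.

Kraft sum = 0.453125. Satisfied.
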